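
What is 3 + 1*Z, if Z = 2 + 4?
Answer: 9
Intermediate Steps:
Z = 6
3 + 1*Z = 3 + 1*6 = 3 + 6 = 9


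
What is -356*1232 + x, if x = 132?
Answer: -438460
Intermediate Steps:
-356*1232 + x = -356*1232 + 132 = -438592 + 132 = -438460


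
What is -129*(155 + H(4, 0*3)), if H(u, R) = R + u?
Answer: -20511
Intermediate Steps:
-129*(155 + H(4, 0*3)) = -129*(155 + (0*3 + 4)) = -129*(155 + (0 + 4)) = -129*(155 + 4) = -129*159 = -20511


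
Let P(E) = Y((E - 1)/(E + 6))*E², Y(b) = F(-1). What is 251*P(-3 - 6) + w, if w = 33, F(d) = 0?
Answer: 33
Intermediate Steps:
Y(b) = 0
P(E) = 0 (P(E) = 0*E² = 0)
251*P(-3 - 6) + w = 251*0 + 33 = 0 + 33 = 33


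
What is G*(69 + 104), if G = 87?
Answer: 15051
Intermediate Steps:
G*(69 + 104) = 87*(69 + 104) = 87*173 = 15051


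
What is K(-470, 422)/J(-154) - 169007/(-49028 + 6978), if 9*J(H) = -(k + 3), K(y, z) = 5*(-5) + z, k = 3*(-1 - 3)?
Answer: 16862857/42050 ≈ 401.02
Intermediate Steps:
k = -12 (k = 3*(-4) = -12)
K(y, z) = -25 + z
J(H) = 1 (J(H) = (-(-12 + 3))/9 = (-1*(-9))/9 = (1/9)*9 = 1)
K(-470, 422)/J(-154) - 169007/(-49028 + 6978) = (-25 + 422)/1 - 169007/(-49028 + 6978) = 397*1 - 169007/(-42050) = 397 - 169007*(-1/42050) = 397 + 169007/42050 = 16862857/42050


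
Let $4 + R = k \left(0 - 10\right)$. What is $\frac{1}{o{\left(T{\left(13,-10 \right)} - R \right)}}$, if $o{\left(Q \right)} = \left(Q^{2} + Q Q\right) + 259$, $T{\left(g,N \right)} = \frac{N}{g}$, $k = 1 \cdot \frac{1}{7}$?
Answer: $\frac{8281}{2504331} \approx 0.0033067$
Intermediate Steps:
$k = \frac{1}{7}$ ($k = 1 \cdot \frac{1}{7} = \frac{1}{7} \approx 0.14286$)
$R = - \frac{38}{7}$ ($R = -4 + \frac{0 - 10}{7} = -4 + \frac{1}{7} \left(-10\right) = -4 - \frac{10}{7} = - \frac{38}{7} \approx -5.4286$)
$o{\left(Q \right)} = 259 + 2 Q^{2}$ ($o{\left(Q \right)} = \left(Q^{2} + Q^{2}\right) + 259 = 2 Q^{2} + 259 = 259 + 2 Q^{2}$)
$\frac{1}{o{\left(T{\left(13,-10 \right)} - R \right)}} = \frac{1}{259 + 2 \left(- \frac{10}{13} - - \frac{38}{7}\right)^{2}} = \frac{1}{259 + 2 \left(\left(-10\right) \frac{1}{13} + \frac{38}{7}\right)^{2}} = \frac{1}{259 + 2 \left(- \frac{10}{13} + \frac{38}{7}\right)^{2}} = \frac{1}{259 + 2 \left(\frac{424}{91}\right)^{2}} = \frac{1}{259 + 2 \cdot \frac{179776}{8281}} = \frac{1}{259 + \frac{359552}{8281}} = \frac{1}{\frac{2504331}{8281}} = \frac{8281}{2504331}$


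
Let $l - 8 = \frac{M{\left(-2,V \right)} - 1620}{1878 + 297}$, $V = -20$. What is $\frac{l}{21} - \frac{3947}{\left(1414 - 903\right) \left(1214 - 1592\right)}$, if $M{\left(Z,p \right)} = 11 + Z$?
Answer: $\frac{51270649}{140039550} \approx 0.36612$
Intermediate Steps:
$l = \frac{5263}{725}$ ($l = 8 + \frac{\left(11 - 2\right) - 1620}{1878 + 297} = 8 + \frac{9 - 1620}{2175} = 8 - \frac{537}{725} = \frac{5263}{725} \approx 7.2593$)
$\frac{l}{21} - \frac{3947}{\left(1414 - 903\right) \left(1214 - 1592\right)} = \frac{5263}{725 \cdot 21} - \frac{3947}{\left(1414 - 903\right) \left(1214 - 1592\right)} = \frac{5263}{725} \cdot \frac{1}{21} - \frac{3947}{511 \left(-378\right)} = \frac{5263}{15225} - \frac{3947}{-193158} = \frac{5263}{15225} - - \frac{3947}{193158} = \frac{5263}{15225} + \frac{3947}{193158} = \frac{51270649}{140039550}$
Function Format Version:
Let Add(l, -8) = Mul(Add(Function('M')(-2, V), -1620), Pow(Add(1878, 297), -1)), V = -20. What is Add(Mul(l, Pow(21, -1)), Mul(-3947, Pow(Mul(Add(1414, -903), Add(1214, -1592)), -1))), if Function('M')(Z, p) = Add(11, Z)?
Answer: Rational(51270649, 140039550) ≈ 0.36612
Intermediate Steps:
l = Rational(5263, 725) (l = Add(8, Mul(Add(Add(11, -2), -1620), Pow(Add(1878, 297), -1))) = Add(8, Mul(Add(9, -1620), Pow(2175, -1))) = Add(8, Mul(-1611, Rational(1, 2175))) = Add(8, Rational(-537, 725)) = Rational(5263, 725) ≈ 7.2593)
Add(Mul(l, Pow(21, -1)), Mul(-3947, Pow(Mul(Add(1414, -903), Add(1214, -1592)), -1))) = Add(Mul(Rational(5263, 725), Pow(21, -1)), Mul(-3947, Pow(Mul(Add(1414, -903), Add(1214, -1592)), -1))) = Add(Mul(Rational(5263, 725), Rational(1, 21)), Mul(-3947, Pow(Mul(511, -378), -1))) = Add(Rational(5263, 15225), Mul(-3947, Pow(-193158, -1))) = Add(Rational(5263, 15225), Mul(-3947, Rational(-1, 193158))) = Add(Rational(5263, 15225), Rational(3947, 193158)) = Rational(51270649, 140039550)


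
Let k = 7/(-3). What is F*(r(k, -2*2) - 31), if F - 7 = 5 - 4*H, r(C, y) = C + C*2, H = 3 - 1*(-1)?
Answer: 152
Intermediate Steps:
H = 4 (H = 3 + 1 = 4)
k = -7/3 (k = 7*(-⅓) = -7/3 ≈ -2.3333)
r(C, y) = 3*C (r(C, y) = C + 2*C = 3*C)
F = -4 (F = 7 + (5 - 4*4) = 7 + (5 - 16) = 7 - 11 = -4)
F*(r(k, -2*2) - 31) = -4*(3*(-7/3) - 31) = -4*(-7 - 31) = -4*(-38) = 152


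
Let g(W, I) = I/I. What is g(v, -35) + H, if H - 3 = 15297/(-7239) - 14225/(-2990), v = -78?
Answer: 9587679/1442974 ≈ 6.6444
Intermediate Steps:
g(W, I) = 1
H = 8144705/1442974 (H = 3 + (15297/(-7239) - 14225/(-2990)) = 3 + (15297*(-1/7239) - 14225*(-1/2990)) = 3 + (-5099/2413 + 2845/598) = 3 + 3815783/1442974 = 8144705/1442974 ≈ 5.6444)
g(v, -35) + H = 1 + 8144705/1442974 = 9587679/1442974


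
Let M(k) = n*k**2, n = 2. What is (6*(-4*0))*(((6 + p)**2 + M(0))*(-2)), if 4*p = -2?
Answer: 0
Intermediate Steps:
M(k) = 2*k**2
p = -1/2 (p = (1/4)*(-2) = -1/2 ≈ -0.50000)
(6*(-4*0))*(((6 + p)**2 + M(0))*(-2)) = (6*(-4*0))*(((6 - 1/2)**2 + 2*0**2)*(-2)) = (6*0)*(((11/2)**2 + 2*0)*(-2)) = 0*((121/4 + 0)*(-2)) = 0*((121/4)*(-2)) = 0*(-121/2) = 0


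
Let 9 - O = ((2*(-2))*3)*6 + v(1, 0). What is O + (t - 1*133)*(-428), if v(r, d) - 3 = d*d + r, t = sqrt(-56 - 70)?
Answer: 57001 - 1284*I*sqrt(14) ≈ 57001.0 - 4804.3*I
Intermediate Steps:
t = 3*I*sqrt(14) (t = sqrt(-126) = 3*I*sqrt(14) ≈ 11.225*I)
v(r, d) = 3 + r + d**2 (v(r, d) = 3 + (d*d + r) = 3 + (d**2 + r) = 3 + (r + d**2) = 3 + r + d**2)
O = 77 (O = 9 - (((2*(-2))*3)*6 + (3 + 1 + 0**2)) = 9 - (-4*3*6 + (3 + 1 + 0)) = 9 - (-12*6 + 4) = 9 - (-72 + 4) = 9 - 1*(-68) = 9 + 68 = 77)
O + (t - 1*133)*(-428) = 77 + (3*I*sqrt(14) - 1*133)*(-428) = 77 + (3*I*sqrt(14) - 133)*(-428) = 77 + (-133 + 3*I*sqrt(14))*(-428) = 77 + (56924 - 1284*I*sqrt(14)) = 57001 - 1284*I*sqrt(14)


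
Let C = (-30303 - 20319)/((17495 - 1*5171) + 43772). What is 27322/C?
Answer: -766327456/25311 ≈ -30276.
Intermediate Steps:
C = -25311/28048 (C = -50622/((17495 - 5171) + 43772) = -50622/(12324 + 43772) = -50622/56096 = -50622*1/56096 = -25311/28048 ≈ -0.90242)
27322/C = 27322/(-25311/28048) = 27322*(-28048/25311) = -766327456/25311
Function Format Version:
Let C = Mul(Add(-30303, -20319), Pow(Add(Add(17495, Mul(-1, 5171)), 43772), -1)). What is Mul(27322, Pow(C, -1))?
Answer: Rational(-766327456, 25311) ≈ -30276.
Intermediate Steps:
C = Rational(-25311, 28048) (C = Mul(-50622, Pow(Add(Add(17495, -5171), 43772), -1)) = Mul(-50622, Pow(Add(12324, 43772), -1)) = Mul(-50622, Pow(56096, -1)) = Mul(-50622, Rational(1, 56096)) = Rational(-25311, 28048) ≈ -0.90242)
Mul(27322, Pow(C, -1)) = Mul(27322, Pow(Rational(-25311, 28048), -1)) = Mul(27322, Rational(-28048, 25311)) = Rational(-766327456, 25311)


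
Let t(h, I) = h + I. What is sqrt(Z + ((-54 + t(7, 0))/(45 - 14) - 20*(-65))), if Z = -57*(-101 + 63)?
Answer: sqrt(3329369)/31 ≈ 58.860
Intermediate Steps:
t(h, I) = I + h
Z = 2166 (Z = -57*(-38) = 2166)
sqrt(Z + ((-54 + t(7, 0))/(45 - 14) - 20*(-65))) = sqrt(2166 + ((-54 + (0 + 7))/(45 - 14) - 20*(-65))) = sqrt(2166 + ((-54 + 7)/31 + 1300)) = sqrt(2166 + (-47*1/31 + 1300)) = sqrt(2166 + (-47/31 + 1300)) = sqrt(2166 + 40253/31) = sqrt(107399/31) = sqrt(3329369)/31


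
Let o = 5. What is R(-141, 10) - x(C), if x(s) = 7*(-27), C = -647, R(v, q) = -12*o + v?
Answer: -12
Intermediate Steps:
R(v, q) = -60 + v (R(v, q) = -12*5 + v = -60 + v)
x(s) = -189
R(-141, 10) - x(C) = (-60 - 141) - 1*(-189) = -201 + 189 = -12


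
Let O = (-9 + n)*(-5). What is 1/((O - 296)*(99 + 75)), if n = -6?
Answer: -1/38454 ≈ -2.6005e-5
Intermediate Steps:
O = 75 (O = (-9 - 6)*(-5) = -15*(-5) = 75)
1/((O - 296)*(99 + 75)) = 1/((75 - 296)*(99 + 75)) = 1/(-221*174) = 1/(-38454) = -1/38454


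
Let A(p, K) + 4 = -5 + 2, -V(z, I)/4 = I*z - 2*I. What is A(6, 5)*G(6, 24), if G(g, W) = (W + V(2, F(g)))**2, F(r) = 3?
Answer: -4032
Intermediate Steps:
V(z, I) = 8*I - 4*I*z (V(z, I) = -4*(I*z - 2*I) = -4*(-2*I + I*z) = 8*I - 4*I*z)
A(p, K) = -7 (A(p, K) = -4 + (-5 + 2) = -4 - 3 = -7)
G(g, W) = W**2 (G(g, W) = (W + 4*3*(2 - 1*2))**2 = (W + 4*3*(2 - 2))**2 = (W + 4*3*0)**2 = (W + 0)**2 = W**2)
A(6, 5)*G(6, 24) = -7*24**2 = -7*576 = -4032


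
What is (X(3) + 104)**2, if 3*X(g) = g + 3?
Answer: 11236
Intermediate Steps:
X(g) = 1 + g/3 (X(g) = (g + 3)/3 = (3 + g)/3 = 1 + g/3)
(X(3) + 104)**2 = ((1 + (1/3)*3) + 104)**2 = ((1 + 1) + 104)**2 = (2 + 104)**2 = 106**2 = 11236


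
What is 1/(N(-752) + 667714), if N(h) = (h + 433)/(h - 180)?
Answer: 932/622309767 ≈ 1.4976e-6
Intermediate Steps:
N(h) = (433 + h)/(-180 + h)
1/(N(-752) + 667714) = 1/((433 - 752)/(-180 - 752) + 667714) = 1/(-319/(-932) + 667714) = 1/(-1/932*(-319) + 667714) = 1/(319/932 + 667714) = 1/(622309767/932) = 932/622309767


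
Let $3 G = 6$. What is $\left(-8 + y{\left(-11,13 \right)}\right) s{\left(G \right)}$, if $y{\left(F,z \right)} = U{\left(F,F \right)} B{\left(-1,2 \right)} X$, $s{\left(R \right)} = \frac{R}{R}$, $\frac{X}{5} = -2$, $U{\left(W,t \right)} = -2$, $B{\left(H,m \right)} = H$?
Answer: $-28$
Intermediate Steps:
$G = 2$ ($G = \frac{1}{3} \cdot 6 = 2$)
$X = -10$ ($X = 5 \left(-2\right) = -10$)
$s{\left(R \right)} = 1$
$y{\left(F,z \right)} = -20$ ($y{\left(F,z \right)} = \left(-2\right) \left(-1\right) \left(-10\right) = 2 \left(-10\right) = -20$)
$\left(-8 + y{\left(-11,13 \right)}\right) s{\left(G \right)} = \left(-8 - 20\right) 1 = \left(-28\right) 1 = -28$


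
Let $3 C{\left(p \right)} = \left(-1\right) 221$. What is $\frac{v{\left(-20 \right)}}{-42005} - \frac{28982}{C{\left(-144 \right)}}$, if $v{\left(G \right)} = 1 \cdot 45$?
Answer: $\frac{730431357}{1856621} \approx 393.42$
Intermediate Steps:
$v{\left(G \right)} = 45$
$C{\left(p \right)} = - \frac{221}{3}$ ($C{\left(p \right)} = \frac{\left(-1\right) 221}{3} = \frac{1}{3} \left(-221\right) = - \frac{221}{3}$)
$\frac{v{\left(-20 \right)}}{-42005} - \frac{28982}{C{\left(-144 \right)}} = \frac{45}{-42005} - \frac{28982}{- \frac{221}{3}} = 45 \left(- \frac{1}{42005}\right) - - \frac{86946}{221} = - \frac{9}{8401} + \frac{86946}{221} = \frac{730431357}{1856621}$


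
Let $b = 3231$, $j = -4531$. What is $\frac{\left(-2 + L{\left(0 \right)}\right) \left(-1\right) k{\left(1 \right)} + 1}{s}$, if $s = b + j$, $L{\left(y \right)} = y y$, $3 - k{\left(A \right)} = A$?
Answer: $- \frac{1}{260} \approx -0.0038462$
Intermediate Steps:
$k{\left(A \right)} = 3 - A$
$L{\left(y \right)} = y^{2}$
$s = -1300$ ($s = 3231 - 4531 = -1300$)
$\frac{\left(-2 + L{\left(0 \right)}\right) \left(-1\right) k{\left(1 \right)} + 1}{s} = \frac{\left(-2 + 0^{2}\right) \left(-1\right) \left(3 - 1\right) + 1}{-1300} = \left(\left(-2 + 0\right) \left(-1\right) \left(3 - 1\right) + 1\right) \left(- \frac{1}{1300}\right) = \left(\left(-2\right) \left(-1\right) 2 + 1\right) \left(- \frac{1}{1300}\right) = \left(2 \cdot 2 + 1\right) \left(- \frac{1}{1300}\right) = \left(4 + 1\right) \left(- \frac{1}{1300}\right) = 5 \left(- \frac{1}{1300}\right) = - \frac{1}{260}$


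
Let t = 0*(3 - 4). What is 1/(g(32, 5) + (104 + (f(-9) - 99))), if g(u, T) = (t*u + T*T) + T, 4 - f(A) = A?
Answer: 1/48 ≈ 0.020833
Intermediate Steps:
t = 0 (t = 0*(-1) = 0)
f(A) = 4 - A
g(u, T) = T + T² (g(u, T) = (0*u + T*T) + T = (0 + T²) + T = T² + T = T + T²)
1/(g(32, 5) + (104 + (f(-9) - 99))) = 1/(5*(1 + 5) + (104 + ((4 - 1*(-9)) - 99))) = 1/(5*6 + (104 + ((4 + 9) - 99))) = 1/(30 + (104 + (13 - 99))) = 1/(30 + (104 - 86)) = 1/(30 + 18) = 1/48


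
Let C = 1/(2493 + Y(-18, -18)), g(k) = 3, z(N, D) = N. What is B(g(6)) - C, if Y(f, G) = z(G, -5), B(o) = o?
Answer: 7424/2475 ≈ 2.9996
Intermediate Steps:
Y(f, G) = G
C = 1/2475 (C = 1/(2493 - 18) = 1/2475 ≈ 0.00040404)
B(g(6)) - C = 3 - 1*1/2475 = 3 - 1/2475 = 7424/2475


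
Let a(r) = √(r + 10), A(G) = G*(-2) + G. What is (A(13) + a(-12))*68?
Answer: -884 + 68*I*√2 ≈ -884.0 + 96.167*I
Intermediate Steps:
A(G) = -G (A(G) = -2*G + G = -G)
a(r) = √(10 + r)
(A(13) + a(-12))*68 = (-1*13 + √(10 - 12))*68 = (-13 + √(-2))*68 = (-13 + I*√2)*68 = -884 + 68*I*√2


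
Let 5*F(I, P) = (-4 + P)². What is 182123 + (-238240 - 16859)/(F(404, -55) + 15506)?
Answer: 14752690858/81011 ≈ 1.8211e+5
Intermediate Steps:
F(I, P) = (-4 + P)²/5
182123 + (-238240 - 16859)/(F(404, -55) + 15506) = 182123 + (-238240 - 16859)/((-4 - 55)²/5 + 15506) = 182123 - 255099/((⅕)*(-59)² + 15506) = 182123 - 255099/((⅕)*3481 + 15506) = 182123 - 255099/(3481/5 + 15506) = 182123 - 255099/81011/5 = 182123 - 255099*5/81011 = 182123 - 1275495/81011 = 14752690858/81011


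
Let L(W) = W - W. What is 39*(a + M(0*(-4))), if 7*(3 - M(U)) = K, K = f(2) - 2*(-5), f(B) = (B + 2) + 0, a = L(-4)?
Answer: 39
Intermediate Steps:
L(W) = 0
a = 0
f(B) = 2 + B (f(B) = (2 + B) + 0 = 2 + B)
K = 14 (K = (2 + 2) - 2*(-5) = 4 + 10 = 14)
M(U) = 1 (M(U) = 3 - 1/7*14 = 3 - 2 = 1)
39*(a + M(0*(-4))) = 39*(0 + 1) = 39*1 = 39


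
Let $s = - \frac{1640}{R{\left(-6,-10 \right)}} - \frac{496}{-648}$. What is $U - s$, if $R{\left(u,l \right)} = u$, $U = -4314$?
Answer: $- \frac{371636}{81} \approx -4588.1$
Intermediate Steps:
$s = \frac{22202}{81}$ ($s = - \frac{1640}{-6} - \frac{496}{-648} = \left(-1640\right) \left(- \frac{1}{6}\right) - - \frac{62}{81} = \frac{820}{3} + \frac{62}{81} = \frac{22202}{81} \approx 274.1$)
$U - s = -4314 - \frac{22202}{81} = - \frac{371636}{81}$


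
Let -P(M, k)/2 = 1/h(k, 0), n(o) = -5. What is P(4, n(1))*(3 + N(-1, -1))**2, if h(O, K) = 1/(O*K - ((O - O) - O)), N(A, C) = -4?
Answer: 10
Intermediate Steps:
h(O, K) = 1/(O + K*O) (h(O, K) = 1/(K*O - (0 - O)) = 1/(K*O - (-1)*O) = 1/(K*O + O) = 1/(O + K*O))
P(M, k) = -2*k (P(M, k) = -2*k*(1 + 0) = -2*k)
P(4, n(1))*(3 + N(-1, -1))**2 = (-2*(-5))*(3 - 4)**2 = 10*(-1)**2 = 10*1 = 10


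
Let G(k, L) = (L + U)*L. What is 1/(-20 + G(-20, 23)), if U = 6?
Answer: 1/647 ≈ 0.0015456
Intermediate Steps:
G(k, L) = L*(6 + L) (G(k, L) = (L + 6)*L = (6 + L)*L = L*(6 + L))
1/(-20 + G(-20, 23)) = 1/(-20 + 23*(6 + 23)) = 1/(-20 + 23*29) = 1/(-20 + 667) = 1/647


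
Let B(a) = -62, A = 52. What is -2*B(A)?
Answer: 124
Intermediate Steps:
-2*B(A) = -2*(-62) = 124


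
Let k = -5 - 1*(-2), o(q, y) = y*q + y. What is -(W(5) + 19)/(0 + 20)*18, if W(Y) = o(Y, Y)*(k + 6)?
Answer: -981/10 ≈ -98.100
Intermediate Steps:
o(q, y) = y + q*y (o(q, y) = q*y + y = y + q*y)
k = -3 (k = -5 + 2 = -3)
W(Y) = 3*Y*(1 + Y) (W(Y) = (Y*(1 + Y))*(-3 + 6) = (Y*(1 + Y))*3 = 3*Y*(1 + Y))
-(W(5) + 19)/(0 + 20)*18 = -(3*5*(1 + 5) + 19)/(0 + 20)*18 = -(3*5*6 + 19)/20*18 = -(90 + 19)/20*18 = -109/20*18 = -981/10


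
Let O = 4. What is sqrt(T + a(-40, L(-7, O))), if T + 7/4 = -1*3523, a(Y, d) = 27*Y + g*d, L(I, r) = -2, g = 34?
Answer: I*sqrt(18691)/2 ≈ 68.358*I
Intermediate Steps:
a(Y, d) = 27*Y + 34*d
T = -14099/4 (T = -7/4 - 1*3523 = -7/4 - 3523 = -14099/4 ≈ -3524.8)
sqrt(T + a(-40, L(-7, O))) = sqrt(-14099/4 + (27*(-40) + 34*(-2))) = sqrt(-14099/4 + (-1080 - 68)) = sqrt(-14099/4 - 1148) = sqrt(-18691/4) = I*sqrt(18691)/2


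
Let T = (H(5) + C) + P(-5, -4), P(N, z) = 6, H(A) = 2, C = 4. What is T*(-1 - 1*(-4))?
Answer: 36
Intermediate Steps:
T = 12 (T = (2 + 4) + 6 = 6 + 6 = 12)
T*(-1 - 1*(-4)) = 12*(-1 - 1*(-4)) = 12*(-1 + 4) = 12*3 = 36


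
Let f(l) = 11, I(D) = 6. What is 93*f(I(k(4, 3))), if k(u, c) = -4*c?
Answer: 1023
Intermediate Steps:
93*f(I(k(4, 3))) = 93*11 = 1023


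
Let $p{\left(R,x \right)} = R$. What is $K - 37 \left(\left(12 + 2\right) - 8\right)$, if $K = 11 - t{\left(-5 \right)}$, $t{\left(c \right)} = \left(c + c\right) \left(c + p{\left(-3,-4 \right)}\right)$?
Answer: $-291$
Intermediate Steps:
$t{\left(c \right)} = 2 c \left(-3 + c\right)$ ($t{\left(c \right)} = \left(c + c\right) \left(c - 3\right) = 2 c \left(-3 + c\right)$)
$K = -69$ ($K = 11 - 2 \left(-5\right) \left(-3 - 5\right) = 11 - 2 \left(-5\right) \left(-8\right) = 11 - 80 = -69$)
$K - 37 \left(\left(12 + 2\right) - 8\right) = -69 - 37 \left(\left(12 + 2\right) - 8\right) = -69 - 37 \left(14 - 8\right) = -69 - 222 = -291$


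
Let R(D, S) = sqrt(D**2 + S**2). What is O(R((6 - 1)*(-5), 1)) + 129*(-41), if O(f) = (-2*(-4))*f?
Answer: -5289 + 8*sqrt(626) ≈ -5088.8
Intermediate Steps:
O(f) = 8*f
O(R((6 - 1)*(-5), 1)) + 129*(-41) = 8*sqrt(((6 - 1)*(-5))**2 + 1**2) + 129*(-41) = 8*sqrt((5*(-5))**2 + 1) - 5289 = 8*sqrt((-25)**2 + 1) - 5289 = 8*sqrt(625 + 1) - 5289 = 8*sqrt(626) - 5289 = -5289 + 8*sqrt(626)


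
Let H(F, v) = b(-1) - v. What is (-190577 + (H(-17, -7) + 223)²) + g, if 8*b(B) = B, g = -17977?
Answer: -9965535/64 ≈ -1.5571e+5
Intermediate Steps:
b(B) = B/8
H(F, v) = -⅛ - v (H(F, v) = (⅛)*(-1) - v = -⅛ - v)
(-190577 + (H(-17, -7) + 223)²) + g = (-190577 + ((-⅛ - 1*(-7)) + 223)²) - 17977 = (-190577 + ((-⅛ + 7) + 223)²) - 17977 = (-190577 + (55/8 + 223)²) - 17977 = (-190577 + (1839/8)²) - 17977 = (-190577 + 3381921/64) - 17977 = -8815007/64 - 17977 = -9965535/64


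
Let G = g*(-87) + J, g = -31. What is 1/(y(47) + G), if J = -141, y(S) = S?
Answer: 1/2603 ≈ 0.00038417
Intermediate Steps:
G = 2556 (G = -31*(-87) - 141 = 2697 - 141 = 2556)
1/(y(47) + G) = 1/(47 + 2556) = 1/2603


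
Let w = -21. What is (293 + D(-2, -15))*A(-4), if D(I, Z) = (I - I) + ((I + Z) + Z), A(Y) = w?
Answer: -5481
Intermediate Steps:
A(Y) = -21
D(I, Z) = I + 2*Z (D(I, Z) = 0 + (I + 2*Z) = I + 2*Z)
(293 + D(-2, -15))*A(-4) = (293 + (-2 + 2*(-15)))*(-21) = (293 + (-2 - 30))*(-21) = (293 - 32)*(-21) = 261*(-21) = -5481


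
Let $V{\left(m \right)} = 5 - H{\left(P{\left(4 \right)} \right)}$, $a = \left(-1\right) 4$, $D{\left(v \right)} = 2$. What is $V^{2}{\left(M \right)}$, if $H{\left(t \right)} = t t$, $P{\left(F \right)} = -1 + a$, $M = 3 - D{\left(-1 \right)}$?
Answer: $400$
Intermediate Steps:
$M = 1$ ($M = 3 - 2 = 1$)
$a = -4$
$P{\left(F \right)} = -5$ ($P{\left(F \right)} = -1 - 4 = -5$)
$H{\left(t \right)} = t^{2}$
$V{\left(m \right)} = -20$ ($V{\left(m \right)} = 5 - \left(-5\right)^{2} = 5 - 25 = -20$)
$V^{2}{\left(M \right)} = \left(-20\right)^{2} = 400$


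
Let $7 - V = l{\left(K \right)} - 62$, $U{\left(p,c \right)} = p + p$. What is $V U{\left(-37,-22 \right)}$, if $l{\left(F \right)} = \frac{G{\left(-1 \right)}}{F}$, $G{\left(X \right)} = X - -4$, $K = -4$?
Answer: $- \frac{10323}{2} \approx -5161.5$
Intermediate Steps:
$U{\left(p,c \right)} = 2 p$
$G{\left(X \right)} = 4 + X$ ($G{\left(X \right)} = X + 4 = 4 + X$)
$l{\left(F \right)} = \frac{3}{F}$ ($l{\left(F \right)} = \frac{4 - 1}{F} = \frac{3}{F}$)
$V = \frac{279}{4}$ ($V = 7 - \left(\frac{3}{-4} - 62\right) = 7 - \left(3 \left(- \frac{1}{4}\right) - 62\right) = 7 - \left(- \frac{3}{4} - 62\right) = 7 - - \frac{251}{4} = 7 + \frac{251}{4} = \frac{279}{4} \approx 69.75$)
$V U{\left(-37,-22 \right)} = \frac{279 \cdot 2 \left(-37\right)}{4} = \frac{279}{4} \left(-74\right) = - \frac{10323}{2}$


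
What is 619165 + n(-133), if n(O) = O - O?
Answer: 619165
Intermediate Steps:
n(O) = 0
619165 + n(-133) = 619165 + 0 = 619165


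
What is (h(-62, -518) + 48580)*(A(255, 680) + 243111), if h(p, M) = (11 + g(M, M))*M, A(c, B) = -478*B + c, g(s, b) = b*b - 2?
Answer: 11348431928036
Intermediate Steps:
g(s, b) = -2 + b² (g(s, b) = b² - 2 = -2 + b²)
A(c, B) = c - 478*B
h(p, M) = M*(9 + M²) (h(p, M) = (11 + (-2 + M²))*M = (9 + M²)*M = M*(9 + M²))
(h(-62, -518) + 48580)*(A(255, 680) + 243111) = (-518*(9 + (-518)²) + 48580)*((255 - 478*680) + 243111) = (-518*(9 + 268324) + 48580)*((255 - 325040) + 243111) = (-518*268333 + 48580)*(-324785 + 243111) = (-138996494 + 48580)*(-81674) = -138947914*(-81674) = 11348431928036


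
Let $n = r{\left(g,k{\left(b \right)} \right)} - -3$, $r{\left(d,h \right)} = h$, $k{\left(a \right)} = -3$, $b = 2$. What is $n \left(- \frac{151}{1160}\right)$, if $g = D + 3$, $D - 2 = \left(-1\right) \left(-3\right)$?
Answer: $0$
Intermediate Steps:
$D = 5$ ($D = 2 - -3 = 2 + 3 = 5$)
$g = 8$ ($g = 5 + 3 = 8$)
$n = 0$ ($n = -3 - -3 = -3 + 3 = 0$)
$n \left(- \frac{151}{1160}\right) = 0 \left(- \frac{151}{1160}\right) = 0$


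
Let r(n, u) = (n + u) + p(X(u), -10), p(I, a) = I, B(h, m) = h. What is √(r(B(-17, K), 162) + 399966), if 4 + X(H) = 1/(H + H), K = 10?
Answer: √129634669/18 ≈ 632.54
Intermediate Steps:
X(H) = -4 + 1/(2*H) (X(H) = -4 + 1/(H + H) = -4 + 1/(2*H))
r(n, u) = -4 + n + u + 1/(2*u) (r(n, u) = (n + u) + (-4 + 1/(2*u)) = -4 + n + u + 1/(2*u))
√(r(B(-17, K), 162) + 399966) = √((-4 - 17 + 162 + (½)/162) + 399966) = √((-4 - 17 + 162 + (½)*(1/162)) + 399966) = √((-4 - 17 + 162 + 1/324) + 399966) = √(45685/324 + 399966) = √(129634669/324) = √129634669/18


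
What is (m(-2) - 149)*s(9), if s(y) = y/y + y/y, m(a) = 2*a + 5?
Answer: -296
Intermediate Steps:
m(a) = 5 + 2*a
s(y) = 2 (s(y) = 1 + 1 = 2)
(m(-2) - 149)*s(9) = ((5 + 2*(-2)) - 149)*2 = ((5 - 4) - 149)*2 = (1 - 149)*2 = -148*2 = -296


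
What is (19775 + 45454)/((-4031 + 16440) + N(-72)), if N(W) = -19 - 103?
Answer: 65229/12287 ≈ 5.3088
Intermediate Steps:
N(W) = -122
(19775 + 45454)/((-4031 + 16440) + N(-72)) = (19775 + 45454)/((-4031 + 16440) - 122) = 65229/(12409 - 122) = 65229/12287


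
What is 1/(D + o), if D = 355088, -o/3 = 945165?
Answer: -1/2480407 ≈ -4.0316e-7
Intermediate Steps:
o = -2835495 (o = -3*945165 = -2835495)
1/(D + o) = 1/(355088 - 2835495) = 1/(-2480407) = -1/2480407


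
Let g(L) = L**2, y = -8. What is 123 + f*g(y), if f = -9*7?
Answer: -3909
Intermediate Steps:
f = -63
123 + f*g(y) = 123 - 63*(-8)**2 = 123 - 63*64 = 123 - 4032 = -3909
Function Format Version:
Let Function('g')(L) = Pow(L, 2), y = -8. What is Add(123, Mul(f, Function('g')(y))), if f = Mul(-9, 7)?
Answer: -3909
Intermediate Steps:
f = -63
Add(123, Mul(f, Function('g')(y))) = Add(123, Mul(-63, Pow(-8, 2))) = Add(123, Mul(-63, 64)) = Add(123, -4032) = -3909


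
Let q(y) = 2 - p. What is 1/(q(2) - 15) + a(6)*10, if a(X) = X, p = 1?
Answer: 839/14 ≈ 59.929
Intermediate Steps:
q(y) = 1 (q(y) = 2 - 1*1 = 2 - 1 = 1)
1/(q(2) - 15) + a(6)*10 = 1/(1 - 15) + 6*10 = 1/(-14) + 60 = -1/14 + 60 = 839/14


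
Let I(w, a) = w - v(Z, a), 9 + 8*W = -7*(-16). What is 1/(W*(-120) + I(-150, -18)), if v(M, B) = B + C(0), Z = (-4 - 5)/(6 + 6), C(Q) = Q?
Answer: -1/1677 ≈ -0.00059630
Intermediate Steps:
W = 103/8 (W = -9/8 + (-7*(-16))/8 = -9/8 + (⅛)*112 = -9/8 + 14 = 103/8 ≈ 12.875)
Z = -¾ (Z = -9/12 = -9*1/12 = -¾ ≈ -0.75000)
v(M, B) = B (v(M, B) = B + 0 = B)
I(w, a) = w - a
1/(W*(-120) + I(-150, -18)) = 1/((103/8)*(-120) + (-150 - 1*(-18))) = 1/(-1545 + (-150 + 18)) = 1/(-1545 - 132) = 1/(-1677) = -1/1677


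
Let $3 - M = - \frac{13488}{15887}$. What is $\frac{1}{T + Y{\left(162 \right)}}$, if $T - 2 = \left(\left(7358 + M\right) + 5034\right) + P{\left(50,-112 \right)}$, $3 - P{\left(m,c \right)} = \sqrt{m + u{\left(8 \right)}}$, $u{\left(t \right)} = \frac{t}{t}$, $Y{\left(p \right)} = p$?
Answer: $\frac{3170822496034}{39834551338669105} + \frac{252396769 \sqrt{51}}{39834551338669105} \approx 7.9645 \cdot 10^{-5}$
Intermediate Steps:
$M = \frac{61149}{15887}$ ($M = 3 - - \frac{13488}{15887} = 3 + \frac{13488}{15887} = \frac{61149}{15887} \approx 3.849$)
$u{\left(t \right)} = 1$
$P{\left(m,c \right)} = 3 - \sqrt{1 + m}$ ($P{\left(m,c \right)} = 3 - \sqrt{m + 1} = 3 - \sqrt{1 + m}$)
$T = \frac{197012288}{15887} - \sqrt{51}$ ($T = 2 + \left(\left(\left(7358 + \frac{61149}{15887}\right) + 5034\right) + \left(3 - \sqrt{1 + 50}\right)\right) = 2 + \left(\left(\frac{116957695}{15887} + 5034\right) + \left(3 - \sqrt{51}\right)\right) = 2 + \left(\frac{196932853}{15887} + \left(3 - \sqrt{51}\right)\right) = 2 + \left(\frac{196980514}{15887} - \sqrt{51}\right) = \frac{197012288}{15887} - \sqrt{51} \approx 12394.0$)
$\frac{1}{T + Y{\left(162 \right)}} = \frac{1}{\left(\frac{197012288}{15887} - \sqrt{51}\right) + 162} = \frac{1}{\frac{199585982}{15887} - \sqrt{51}}$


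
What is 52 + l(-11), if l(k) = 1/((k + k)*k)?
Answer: 12585/242 ≈ 52.004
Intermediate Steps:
l(k) = 1/(2*k²) (l(k) = 1/(((2*k))*k) = (1/(2*k))/k = 1/(2*k²))
52 + l(-11) = 52 + (½)/(-11)² = 52 + (½)*(1/121) = 52 + 1/242 = 12585/242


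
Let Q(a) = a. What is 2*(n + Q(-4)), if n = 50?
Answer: 92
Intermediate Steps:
2*(n + Q(-4)) = 2*(50 - 4) = 2*46 = 92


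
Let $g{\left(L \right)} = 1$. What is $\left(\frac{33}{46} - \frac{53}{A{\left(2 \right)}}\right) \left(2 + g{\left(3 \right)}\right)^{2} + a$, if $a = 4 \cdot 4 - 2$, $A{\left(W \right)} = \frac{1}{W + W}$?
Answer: $- \frac{86827}{46} \approx -1887.5$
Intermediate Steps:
$A{\left(W \right)} = \frac{1}{2 W}$
$a = 14$ ($a = 16 - 2 = 14$)
$\left(\frac{33}{46} - \frac{53}{A{\left(2 \right)}}\right) \left(2 + g{\left(3 \right)}\right)^{2} + a = \left(\frac{33}{46} - \frac{53}{\frac{1}{2} \cdot \frac{1}{2}}\right) \left(2 + 1\right)^{2} + 14 = \left(33 \cdot \frac{1}{46} - \frac{53}{\frac{1}{2} \cdot \frac{1}{2}}\right) 3^{2} + 14 = \left(\frac{33}{46} - 53 \frac{1}{\frac{1}{4}}\right) 9 + 14 = \left(\frac{33}{46} - 212\right) 9 + 14 = \left(- \frac{9719}{46}\right) 9 + 14 = - \frac{87471}{46} + 14 = - \frac{86827}{46}$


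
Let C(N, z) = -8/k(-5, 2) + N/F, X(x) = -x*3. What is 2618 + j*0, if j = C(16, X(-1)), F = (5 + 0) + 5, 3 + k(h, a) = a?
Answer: 2618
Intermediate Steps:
k(h, a) = -3 + a
F = 10 (F = 5 + 5 = 10)
X(x) = -3*x
C(N, z) = 8 + N/10 (C(N, z) = -8/(-3 + 2) + N/10 = -8/(-1) + N*(⅒) = -8*(-1) + N/10 = 8 + N/10)
j = 48/5 (j = 8 + (⅒)*16 = 8 + 8/5 = 48/5 ≈ 9.6000)
2618 + j*0 = 2618 + (48/5)*0 = 2618 + 0 = 2618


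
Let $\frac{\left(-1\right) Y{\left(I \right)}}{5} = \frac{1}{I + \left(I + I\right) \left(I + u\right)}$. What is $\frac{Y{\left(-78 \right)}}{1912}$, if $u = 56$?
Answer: $- \frac{5}{6412848} \approx -7.7968 \cdot 10^{-7}$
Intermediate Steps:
$Y{\left(I \right)} = - \frac{5}{I + 2 I \left(56 + I\right)}$ ($Y{\left(I \right)} = - \frac{5}{I + \left(I + I\right) \left(I + 56\right)} = - \frac{5}{I + 2 I \left(56 + I\right)}$)
$\frac{Y{\left(-78 \right)}}{1912} = \frac{\left(-5\right) \frac{1}{-78} \frac{1}{113 + 2 \left(-78\right)}}{1912} = \left(-5\right) \left(- \frac{1}{78}\right) \frac{1}{113 - 156} \cdot \frac{1}{1912} = \left(-5\right) \left(- \frac{1}{78}\right) \frac{1}{-43} \cdot \frac{1}{1912} = \left(-5\right) \left(- \frac{1}{78}\right) \left(- \frac{1}{43}\right) \frac{1}{1912} = \left(- \frac{5}{3354}\right) \frac{1}{1912} = - \frac{5}{6412848}$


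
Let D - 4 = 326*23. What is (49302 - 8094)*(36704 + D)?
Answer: 1821640848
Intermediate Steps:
D = 7502 (D = 4 + 326*23 = 4 + 7498 = 7502)
(49302 - 8094)*(36704 + D) = (49302 - 8094)*(36704 + 7502) = 41208*44206 = 1821640848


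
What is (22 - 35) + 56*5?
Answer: 267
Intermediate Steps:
(22 - 35) + 56*5 = -13 + 280 = 267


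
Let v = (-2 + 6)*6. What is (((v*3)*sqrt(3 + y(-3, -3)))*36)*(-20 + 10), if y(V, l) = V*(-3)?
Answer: -51840*sqrt(3) ≈ -89790.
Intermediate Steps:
v = 24 (v = 4*6 = 24)
y(V, l) = -3*V
(((v*3)*sqrt(3 + y(-3, -3)))*36)*(-20 + 10) = (((24*3)*sqrt(3 - 3*(-3)))*36)*(-20 + 10) = ((72*sqrt(3 + 9))*36)*(-10) = ((72*sqrt(12))*36)*(-10) = ((72*(2*sqrt(3)))*36)*(-10) = ((144*sqrt(3))*36)*(-10) = (5184*sqrt(3))*(-10) = -51840*sqrt(3)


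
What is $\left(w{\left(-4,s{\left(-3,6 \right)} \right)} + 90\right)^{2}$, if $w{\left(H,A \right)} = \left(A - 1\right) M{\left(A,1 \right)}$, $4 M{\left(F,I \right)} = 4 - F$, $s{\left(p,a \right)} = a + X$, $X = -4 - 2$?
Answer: $7921$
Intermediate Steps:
$X = -6$ ($X = -4 - 2 = -6$)
$s{\left(p,a \right)} = -6 + a$ ($s{\left(p,a \right)} = a - 6 = -6 + a$)
$M{\left(F,I \right)} = 1 - \frac{F}{4}$ ($M{\left(F,I \right)} = \frac{4 - F}{4} = 1 - \frac{F}{4}$)
$w{\left(H,A \right)} = \left(1 - \frac{A}{4}\right) \left(-1 + A\right)$ ($w{\left(H,A \right)} = \left(A - 1\right) \left(1 - \frac{A}{4}\right) = \left(-1 + A\right) \left(1 - \frac{A}{4}\right) = \left(1 - \frac{A}{4}\right) \left(-1 + A\right)$)
$\left(w{\left(-4,s{\left(-3,6 \right)} \right)} + 90\right)^{2} = \left(- \frac{\left(-1 + \left(-6 + 6\right)\right) \left(-4 + \left(-6 + 6\right)\right)}{4} + 90\right)^{2} = \left(- \frac{\left(-1 + 0\right) \left(-4 + 0\right)}{4} + 90\right)^{2} = \left(\left(- \frac{1}{4}\right) \left(-1\right) \left(-4\right) + 90\right)^{2} = \left(-1 + 90\right)^{2} = 89^{2} = 7921$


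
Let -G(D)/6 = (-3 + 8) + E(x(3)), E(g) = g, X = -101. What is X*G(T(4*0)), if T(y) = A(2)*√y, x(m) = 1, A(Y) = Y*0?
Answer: 3636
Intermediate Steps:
A(Y) = 0
T(y) = 0 (T(y) = 0*√y = 0)
G(D) = -36 (G(D) = -6*((-3 + 8) + 1) = -6*(5 + 1) = -6*6 = -36)
X*G(T(4*0)) = -101*(-36) = 3636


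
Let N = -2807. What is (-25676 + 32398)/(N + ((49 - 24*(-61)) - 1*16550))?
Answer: -3361/8922 ≈ -0.37671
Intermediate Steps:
(-25676 + 32398)/(N + ((49 - 24*(-61)) - 1*16550)) = (-25676 + 32398)/(-2807 + ((49 - 24*(-61)) - 1*16550)) = 6722/(-2807 + ((49 + 1464) - 16550)) = 6722/(-2807 + (1513 - 16550)) = 6722/(-2807 - 15037) = 6722/(-17844) = 6722*(-1/17844) = -3361/8922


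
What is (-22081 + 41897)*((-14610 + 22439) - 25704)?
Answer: -354211000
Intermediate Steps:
(-22081 + 41897)*((-14610 + 22439) - 25704) = 19816*(7829 - 25704) = 19816*(-17875) = -354211000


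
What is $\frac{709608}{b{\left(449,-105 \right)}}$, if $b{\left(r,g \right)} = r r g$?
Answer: $- \frac{236536}{7056035} \approx -0.033522$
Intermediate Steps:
$b{\left(r,g \right)} = g r^{2}$ ($b{\left(r,g \right)} = r^{2} g = g r^{2}$)
$\frac{709608}{b{\left(449,-105 \right)}} = \frac{709608}{\left(-105\right) 449^{2}} = \frac{709608}{\left(-105\right) 201601} = \frac{709608}{-21168105} = 709608 \left(- \frac{1}{21168105}\right) = - \frac{236536}{7056035}$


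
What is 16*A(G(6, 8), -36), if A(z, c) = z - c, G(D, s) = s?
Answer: 704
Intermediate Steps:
16*A(G(6, 8), -36) = 16*(8 - 1*(-36)) = 16*(8 + 36) = 16*44 = 704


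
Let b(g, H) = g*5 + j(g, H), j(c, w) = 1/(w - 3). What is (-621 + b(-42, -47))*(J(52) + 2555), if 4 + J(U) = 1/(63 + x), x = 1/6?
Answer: -8034592217/3790 ≈ -2.1199e+6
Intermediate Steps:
j(c, w) = 1/(-3 + w)
x = ⅙ ≈ 0.16667
b(g, H) = 1/(-3 + H) + 5*g (b(g, H) = g*5 + 1/(-3 + H) = 5*g + 1/(-3 + H) = 1/(-3 + H) + 5*g)
J(U) = -1510/379 (J(U) = -4 + 1/(63 + ⅙) = -4 + 1/(379/6) = -4 + 6/379 = -1510/379)
(-621 + b(-42, -47))*(J(52) + 2555) = (-621 + (1 + 5*(-42)*(-3 - 47))/(-3 - 47))*(-1510/379 + 2555) = (-621 + (1 + 5*(-42)*(-50))/(-50))*(966835/379) = (-621 - (1 + 10500)/50)*(966835/379) = (-621 - 1/50*10501)*(966835/379) = (-621 - 10501/50)*(966835/379) = -41551/50*966835/379 = -8034592217/3790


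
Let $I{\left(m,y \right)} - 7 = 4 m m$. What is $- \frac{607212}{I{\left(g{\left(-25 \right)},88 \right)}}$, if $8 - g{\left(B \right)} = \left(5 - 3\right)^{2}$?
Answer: $- \frac{607212}{71} \approx -8552.3$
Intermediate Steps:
$g{\left(B \right)} = 4$ ($g{\left(B \right)} = 8 - \left(5 - 3\right)^{2} = 8 - 2^{2} = 8 - 4 = 4$)
$I{\left(m,y \right)} = 7 + 4 m^{2}$ ($I{\left(m,y \right)} = 7 + 4 m m = 7 + 4 m^{2}$)
$- \frac{607212}{I{\left(g{\left(-25 \right)},88 \right)}} = - \frac{607212}{7 + 4 \cdot 4^{2}} = - \frac{607212}{7 + 4 \cdot 16} = - \frac{607212}{7 + 64} = - \frac{607212}{71}$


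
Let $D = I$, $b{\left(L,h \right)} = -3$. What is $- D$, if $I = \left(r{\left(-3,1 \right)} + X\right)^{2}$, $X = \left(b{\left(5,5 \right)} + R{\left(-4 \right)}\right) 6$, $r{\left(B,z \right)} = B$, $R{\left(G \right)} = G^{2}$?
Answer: $-5625$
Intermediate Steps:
$X = 78$ ($X = \left(-3 + \left(-4\right)^{2}\right) 6 = \left(-3 + 16\right) 6 = 13 \cdot 6 = 78$)
$I = 5625$ ($I = \left(-3 + 78\right)^{2} = 75^{2} = 5625$)
$D = 5625$
$- D = \left(-1\right) 5625 = -5625$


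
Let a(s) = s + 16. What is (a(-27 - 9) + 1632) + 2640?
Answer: 4252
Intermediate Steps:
a(s) = 16 + s
(a(-27 - 9) + 1632) + 2640 = ((16 + (-27 - 9)) + 1632) + 2640 = ((16 - 36) + 1632) + 2640 = (-20 + 1632) + 2640 = 1612 + 2640 = 4252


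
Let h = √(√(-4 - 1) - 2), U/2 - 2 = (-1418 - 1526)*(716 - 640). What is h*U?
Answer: -447484*√(-2 + I*√5) ≈ -3.1642e+5 - 7.0753e+5*I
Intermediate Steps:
U = -447484 (U = 4 + 2*((-1418 - 1526)*(716 - 640)) = 4 + 2*(-2944*76) = 4 + 2*(-223744) = 4 - 447488 = -447484)
h = √(-2 + I*√5) (h = √(√(-5) - 2) = √(I*√5 - 2) = √(-2 + I*√5) ≈ 0.70711 + 1.5811*I)
h*U = √(-2 + I*√5)*(-447484) = -447484*√(-2 + I*√5)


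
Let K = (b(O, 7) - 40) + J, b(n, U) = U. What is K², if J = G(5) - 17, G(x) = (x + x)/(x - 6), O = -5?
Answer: 3600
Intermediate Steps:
G(x) = 2*x/(-6 + x) (G(x) = (2*x)/(-6 + x) = 2*x/(-6 + x))
J = -27 (J = 2*5/(-6 + 5) - 17 = 2*5/(-1) - 17 = 2*5*(-1) - 17 = -10 - 17 = -27)
K = -60 (K = (7 - 40) - 27 = -33 - 27 = -60)
K² = (-60)² = 3600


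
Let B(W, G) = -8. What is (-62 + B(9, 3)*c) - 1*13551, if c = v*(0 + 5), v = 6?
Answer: -13853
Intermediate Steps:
c = 30 (c = 6*(0 + 5) = 6*5 = 30)
(-62 + B(9, 3)*c) - 1*13551 = (-62 - 8*30) - 1*13551 = (-62 - 240) - 13551 = -302 - 13551 = -13853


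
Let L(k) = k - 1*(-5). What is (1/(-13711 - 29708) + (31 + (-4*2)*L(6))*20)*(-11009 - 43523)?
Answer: 2699206449652/43419 ≈ 6.2166e+7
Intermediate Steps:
L(k) = 5 + k (L(k) = k + 5 = 5 + k)
(1/(-13711 - 29708) + (31 + (-4*2)*L(6))*20)*(-11009 - 43523) = (1/(-13711 - 29708) + (31 + (-4*2)*(5 + 6))*20)*(-11009 - 43523) = (1/(-43419) + (31 - 8*11)*20)*(-54532) = (-1/43419 + (31 - 88)*20)*(-54532) = (-1/43419 - 57*20)*(-54532) = (-1/43419 - 1140)*(-54532) = -49497661/43419*(-54532) = 2699206449652/43419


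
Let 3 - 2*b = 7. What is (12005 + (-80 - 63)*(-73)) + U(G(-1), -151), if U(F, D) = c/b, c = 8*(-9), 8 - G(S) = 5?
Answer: 22480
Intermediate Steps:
b = -2 (b = 3/2 - ½*7 = 3/2 - 7/2 = -2)
G(S) = 3 (G(S) = 8 - 1*5 = 8 - 5 = 3)
c = -72
U(F, D) = 36 (U(F, D) = -72/(-2) = -72*(-½) = 36)
(12005 + (-80 - 63)*(-73)) + U(G(-1), -151) = (12005 + (-80 - 63)*(-73)) + 36 = (12005 - 143*(-73)) + 36 = (12005 + 10439) + 36 = 22444 + 36 = 22480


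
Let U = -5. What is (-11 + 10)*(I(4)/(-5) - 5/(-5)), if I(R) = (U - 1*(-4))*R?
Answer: -9/5 ≈ -1.8000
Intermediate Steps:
I(R) = -R (I(R) = (-5 - 1*(-4))*R = (-5 + 4)*R = -R)
(-11 + 10)*(I(4)/(-5) - 5/(-5)) = (-11 + 10)*(-1*4/(-5) - 5/(-5)) = -(-4*(-⅕) - 5*(-⅕)) = -(⅘ + 1) = -1*9/5 = -9/5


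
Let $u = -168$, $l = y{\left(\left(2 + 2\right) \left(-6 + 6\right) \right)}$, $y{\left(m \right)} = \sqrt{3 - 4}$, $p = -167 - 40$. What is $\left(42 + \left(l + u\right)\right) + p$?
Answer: $-333 + i \approx -333.0 + 1.0 i$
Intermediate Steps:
$p = -207$
$y{\left(m \right)} = i$ ($y{\left(m \right)} = \sqrt{-1} = i$)
$l = i \approx 1.0 i$
$\left(42 + \left(l + u\right)\right) + p = \left(42 - \left(168 - i\right)\right) - 207 = \left(-126 + i\right) - 207 = -333 + i$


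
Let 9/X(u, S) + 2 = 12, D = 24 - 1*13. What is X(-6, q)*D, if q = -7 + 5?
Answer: 99/10 ≈ 9.9000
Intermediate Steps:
q = -2
D = 11 (D = 24 - 13 = 11)
X(u, S) = 9/10 (X(u, S) = 9/(-2 + 12) = 9/10)
X(-6, q)*D = (9/10)*11 = 99/10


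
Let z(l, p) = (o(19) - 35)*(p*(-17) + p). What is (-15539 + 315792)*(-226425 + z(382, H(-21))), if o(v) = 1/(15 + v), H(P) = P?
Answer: -1215717491181/17 ≈ -7.1513e+10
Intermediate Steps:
z(l, p) = 9512*p/17 (z(l, p) = (1/(15 + 19) - 35)*(p*(-17) + p) = (1/34 - 35)*(-17*p + p) = (1/34 - 35)*(-16*p) = -(-9512)*p/17 = 9512*p/17)
(-15539 + 315792)*(-226425 + z(382, H(-21))) = (-15539 + 315792)*(-226425 + (9512/17)*(-21)) = 300253*(-226425 - 199752/17) = 300253*(-4048977/17) = -1215717491181/17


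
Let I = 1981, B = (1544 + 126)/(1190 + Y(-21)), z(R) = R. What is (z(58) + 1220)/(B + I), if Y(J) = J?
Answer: 8946/13877 ≈ 0.64466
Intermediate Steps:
B = 10/7 (B = (1544 + 126)/(1190 - 21) = 1670/1169 = 1670*(1/1169) = 10/7 ≈ 1.4286)
(z(58) + 1220)/(B + I) = (58 + 1220)/(10/7 + 1981) = 1278/(13877/7) = 1278*(7/13877) = 8946/13877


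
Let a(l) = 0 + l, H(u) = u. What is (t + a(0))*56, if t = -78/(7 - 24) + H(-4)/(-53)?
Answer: 235312/901 ≈ 261.17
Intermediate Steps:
a(l) = l
t = 4202/901 (t = -78/(7 - 24) - 4/(-53) = -78/(-17) - 4*(-1/53) = -78*(-1/17) + 4/53 = 78/17 + 4/53 = 4202/901 ≈ 4.6637)
(t + a(0))*56 = (4202/901 + 0)*56 = (4202/901)*56 = 235312/901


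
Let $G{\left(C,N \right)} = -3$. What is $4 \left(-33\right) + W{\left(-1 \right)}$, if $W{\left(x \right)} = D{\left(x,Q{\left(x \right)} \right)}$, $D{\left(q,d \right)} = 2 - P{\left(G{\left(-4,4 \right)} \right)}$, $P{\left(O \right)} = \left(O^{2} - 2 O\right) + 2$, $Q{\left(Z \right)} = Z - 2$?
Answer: $-147$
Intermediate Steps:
$Q{\left(Z \right)} = -2 + Z$
$P{\left(O \right)} = 2 + O^{2} - 2 O$
$D{\left(q,d \right)} = -15$ ($D{\left(q,d \right)} = 2 - \left(2 + \left(-3\right)^{2} - -6\right) = 2 - \left(2 + 9 + 6\right) = 2 - 17 = -15$)
$W{\left(x \right)} = -15$
$4 \left(-33\right) + W{\left(-1 \right)} = 4 \left(-33\right) - 15 = -132 - 15 = -147$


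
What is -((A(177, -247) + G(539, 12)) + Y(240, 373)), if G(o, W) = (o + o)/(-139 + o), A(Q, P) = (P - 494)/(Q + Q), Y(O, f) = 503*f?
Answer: -2213911301/11800 ≈ -1.8762e+5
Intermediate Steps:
A(Q, P) = (-494 + P)/(2*Q) (A(Q, P) = (-494 + P)/((2*Q)) = (-494 + P)*(1/(2*Q)) = (-494 + P)/(2*Q))
G(o, W) = 2*o/(-139 + o) (G(o, W) = (2*o)/(-139 + o) = 2*o/(-139 + o))
-((A(177, -247) + G(539, 12)) + Y(240, 373)) = -(((½)*(-494 - 247)/177 + 2*539/(-139 + 539)) + 503*373) = -(((½)*(1/177)*(-741) + 2*539/400) + 187619) = -((-247/118 + 2*539*(1/400)) + 187619) = -((-247/118 + 539/200) + 187619) = -(7101/11800 + 187619) = -1*2213911301/11800 = -2213911301/11800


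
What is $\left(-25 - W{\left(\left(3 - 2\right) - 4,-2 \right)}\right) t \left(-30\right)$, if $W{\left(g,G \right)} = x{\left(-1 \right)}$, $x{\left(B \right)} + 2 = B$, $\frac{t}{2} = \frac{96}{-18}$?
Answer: $-7040$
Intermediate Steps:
$t = - \frac{32}{3}$ ($t = 2 \frac{96}{-18} = 2 \cdot 96 \left(- \frac{1}{18}\right) = 2 \left(- \frac{16}{3}\right) = - \frac{32}{3} \approx -10.667$)
$x{\left(B \right)} = -2 + B$
$W{\left(g,G \right)} = -3$ ($W{\left(g,G \right)} = -2 - 1 = -3$)
$\left(-25 - W{\left(\left(3 - 2\right) - 4,-2 \right)}\right) t \left(-30\right) = \left(-25 - -3\right) \left(- \frac{32}{3}\right) \left(-30\right) = \left(-25 + 3\right) \left(- \frac{32}{3}\right) \left(-30\right) = \left(-22\right) \left(- \frac{32}{3}\right) \left(-30\right) = \frac{704}{3} \left(-30\right) = -7040$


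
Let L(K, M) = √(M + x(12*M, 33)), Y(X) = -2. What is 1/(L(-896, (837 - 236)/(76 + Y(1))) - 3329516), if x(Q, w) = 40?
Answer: -246384184/820340082771383 - √263514/820340082771383 ≈ -3.0034e-7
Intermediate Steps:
L(K, M) = √(40 + M) (L(K, M) = √(M + 40) = √(40 + M))
1/(L(-896, (837 - 236)/(76 + Y(1))) - 3329516) = 1/(√(40 + (837 - 236)/(76 - 2)) - 3329516) = 1/(√(40 + 601/74) - 3329516) = 1/(√(3561/74) - 3329516) = 1/(√263514/74 - 3329516) = 1/(-3329516 + √263514/74)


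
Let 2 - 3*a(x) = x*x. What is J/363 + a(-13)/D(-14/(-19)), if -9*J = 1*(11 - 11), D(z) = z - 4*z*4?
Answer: 3173/630 ≈ 5.0365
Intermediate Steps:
a(x) = ⅔ - x²/3 (a(x) = ⅔ - x*x/3 = ⅔ - x²/3)
D(z) = -15*z (D(z) = z - 16*z = -15*z)
J = 0 (J = -(11 - 11)/9 = -0/9 = -⅑*0 = 0)
J/363 + a(-13)/D(-14/(-19)) = 0/363 + (⅔ - ⅓*(-13)²)/((-(-210)/(-19))) = 0*(1/363) + (⅔ - ⅓*169)/((-(-210)*(-1)/19)) = 0 + (⅔ - 169/3)/((-15*14/19)) = 0 - 167/(3*(-210/19)) = 0 - 167/3*(-19/210) = 0 + 3173/630 = 3173/630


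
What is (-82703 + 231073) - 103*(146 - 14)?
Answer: 134774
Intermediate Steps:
(-82703 + 231073) - 103*(146 - 14) = 148370 - 103*132 = 148370 - 13596 = 134774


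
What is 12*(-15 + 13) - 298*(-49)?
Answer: 14578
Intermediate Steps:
12*(-15 + 13) - 298*(-49) = 12*(-2) + 14602 = -24 + 14602 = 14578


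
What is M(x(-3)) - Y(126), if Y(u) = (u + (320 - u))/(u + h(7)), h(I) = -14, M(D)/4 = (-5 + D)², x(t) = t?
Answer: 1772/7 ≈ 253.14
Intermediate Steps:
M(D) = 4*(-5 + D)²
Y(u) = 320/(-14 + u) (Y(u) = (u + (320 - u))/(u - 14) = 320/(-14 + u))
M(x(-3)) - Y(126) = 4*(-5 - 3)² - 320/(-14 + 126) = 4*(-8)² - 320/112 = 4*64 - 320/112 = 256 - 1*20/7 = 256 - 20/7 = 1772/7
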